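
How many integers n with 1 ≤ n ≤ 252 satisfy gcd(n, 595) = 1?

163

595 = 5·7·17. Inclusion–exclusion on these primes:
252 − ⌊252/5⌋ − ⌊252/7⌋ − ⌊252/17⌋ + ⌊252/35⌋ + ⌊252/85⌋ + ⌊252/119⌋ − ⌊252/595⌋ = 163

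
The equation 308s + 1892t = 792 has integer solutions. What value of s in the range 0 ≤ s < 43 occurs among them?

Reduce mod 1892: 308s ≡ 792 (mod 1892). With g = gcd(308, 1892) = 44 dividing 792, divide through: 7s ≡ 18 (mod 43).
Since gcd(7, 43) = 1, s ≡ 18·(7)⁻¹ ≡ 21 (mod 43). Smallest non-negative: 21.

21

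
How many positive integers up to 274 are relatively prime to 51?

172

Prime factors of 51: 3, 17. Count integers ≤ 274 divisible by none of them.
By inclusion–exclusion: 274 − ⌊274/3⌋ − ⌊274/17⌋ + ⌊274/51⌋ = 172.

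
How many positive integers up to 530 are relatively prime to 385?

Prime factors of 385: 5, 7, 11. Count integers ≤ 530 divisible by none of them.
By inclusion–exclusion: 530 − ⌊530/5⌋ − ⌊530/7⌋ − ⌊530/11⌋ + ⌊530/35⌋ + ⌊530/55⌋ + ⌊530/77⌋ − ⌊530/385⌋ = 330.

330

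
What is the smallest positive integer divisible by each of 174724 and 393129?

1572516

174724 = 2² · 11² · 19²; 393129 = 3² · 11² · 19²
max exponents: 2² · 3² · 11² · 19² = 1572516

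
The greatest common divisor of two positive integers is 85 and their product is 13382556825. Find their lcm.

For any two positive integers, gcd × lcm equals their product. Hence lcm = 13382556825 / 85 = 157441845.

157441845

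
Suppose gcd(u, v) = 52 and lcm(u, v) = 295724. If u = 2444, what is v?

6292

u·v = gcd·lcm = 52·295724 = 15377648, so v = 15377648/2444 = 6292.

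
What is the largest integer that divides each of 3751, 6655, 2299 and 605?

121

3751 = 11² · 31; 6655 = 5 · 11³; 2299 = 11² · 19; 605 = 5 · 11²
gcd takes min exponent of each prime: 11² = 121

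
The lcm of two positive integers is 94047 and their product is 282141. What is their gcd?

From gcd × lcm = pq: gcd = 282141 / 94047 = 3.

3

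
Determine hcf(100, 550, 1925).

100 = 2² · 5²; 550 = 2 · 5² · 11; 1925 = 5² · 7 · 11
gcd takes min exponent of each prime: 5² = 25

25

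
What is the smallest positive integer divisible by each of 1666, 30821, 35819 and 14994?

1666 = 2 · 7² · 17; 30821 = 7² · 17 · 37; 35819 = 7² · 17 · 43; 14994 = 2 · 3² · 7² · 17
lcm takes max exponent of each prime: 2 · 3² · 7² · 17 · 37 · 43 = 23855454

23855454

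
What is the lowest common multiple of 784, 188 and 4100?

784 = 2⁴ · 7²; 188 = 2² · 47; 4100 = 2² · 5² · 41
lcm takes max exponent of each prime: 2⁴ · 5² · 7² · 41 · 47 = 37769200

37769200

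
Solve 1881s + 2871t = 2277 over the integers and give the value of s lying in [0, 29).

18

Reduce mod 2871: 1881s ≡ 2277 (mod 2871). With g = gcd(1881, 2871) = 99 dividing 2277, divide through: 19s ≡ 23 (mod 29).
Since gcd(19, 29) = 1, s ≡ 23·(19)⁻¹ ≡ 18 (mod 29). Smallest non-negative: 18.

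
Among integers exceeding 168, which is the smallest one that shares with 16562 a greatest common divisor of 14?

Multiples of 14 above 168: 14·13, 14·14, … . Need the cofactor coprime to 16562/14 = 1183.
Checking s = 13, 14, … the first with gcd(s, 1183) = 1 is s = 15, giving 210.

210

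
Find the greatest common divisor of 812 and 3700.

Euclid: 3700 = 4·812 + 452; 812 = 1·452 + 360; 452 = 1·360 + 92; 360 = 3·92 + 84; 92 = 1·84 + 8; 84 = 10·8 + 4; 8 = 2·4 + 0. Last nonzero remainder: 4.

4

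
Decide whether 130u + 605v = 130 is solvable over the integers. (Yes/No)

Yes

gcd(130, 605): 605 = 4·130 + 85; 130 = 1·85 + 45; 85 = 1·45 + 40; 45 = 1·40 + 5; 40 = 8·5 + 0 → 5
5 divides 130, so a solution exists.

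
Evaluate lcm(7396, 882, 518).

7396 = 2² · 43²; 882 = 2 · 3² · 7²; 518 = 2 · 7 · 37
lcm takes max exponent of each prime: 2² · 3² · 7² · 37 · 43² = 120680532

120680532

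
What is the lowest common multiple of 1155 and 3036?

106260

gcd first: 3036 = 2·1155 + 726; 1155 = 1·726 + 429; 726 = 1·429 + 297; 429 = 1·297 + 132; 297 = 2·132 + 33; 132 = 4·33 + 0 → gcd = 33
lcm = 1155·3036/gcd = 3506580/33 = 106260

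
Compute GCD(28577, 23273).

17

28577 = 17 · 41²
23273 = 17 · 37²
Common: 17 = 17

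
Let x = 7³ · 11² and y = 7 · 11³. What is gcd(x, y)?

min exponent per shared prime: 7 · 11² = 847

847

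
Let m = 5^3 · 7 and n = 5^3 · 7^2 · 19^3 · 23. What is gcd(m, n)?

875

min exponent per shared prime: 5^3 · 7 = 875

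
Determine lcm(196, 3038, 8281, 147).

3080532

196 = 2² · 7²; 3038 = 2 · 7² · 31; 8281 = 7² · 13²; 147 = 3 · 7²
lcm takes max exponent of each prime: 2² · 3 · 7² · 13² · 31 = 3080532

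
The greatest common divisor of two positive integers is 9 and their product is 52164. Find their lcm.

5796

Since gcd(a,b)·lcm(a,b) = ab, lcm = 52164/9 = 5796.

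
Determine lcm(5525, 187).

60775

gcd first: 5525 = 29·187 + 102; 187 = 1·102 + 85; 102 = 1·85 + 17; 85 = 5·17 + 0 → gcd = 17
lcm = 5525·187/gcd = 1033175/17 = 60775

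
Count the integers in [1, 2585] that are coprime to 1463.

1463 = 7·11·19. Inclusion–exclusion on these primes:
2585 − ⌊2585/7⌋ − ⌊2585/11⌋ − ⌊2585/19⌋ + ⌊2585/77⌋ + ⌊2585/133⌋ + ⌊2585/209⌋ − ⌊2585/1463⌋ = 1908

1908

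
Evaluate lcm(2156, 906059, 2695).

2156 = 2² · 7² · 11; 906059 = 7² · 11 · 41²; 2695 = 5 · 7² · 11
lcm takes max exponent of each prime: 2² · 5 · 7² · 11 · 41² = 18121180

18121180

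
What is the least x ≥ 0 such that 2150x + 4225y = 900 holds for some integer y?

Reduce mod 4225: 2150x ≡ 900 (mod 4225). With g = gcd(2150, 4225) = 25 dividing 900, divide through: 86x ≡ 36 (mod 169).
Since gcd(86, 169) = 1, x ≡ 36·(86)⁻¹ ≡ 24 (mod 169). Smallest non-negative: 24.

24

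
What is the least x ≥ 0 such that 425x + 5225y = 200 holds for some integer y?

148

Reduce mod 5225: 425x ≡ 200 (mod 5225). With g = gcd(425, 5225) = 25 dividing 200, divide through: 17x ≡ 8 (mod 209).
Since gcd(17, 209) = 1, x ≡ 8·(17)⁻¹ ≡ 148 (mod 209). Smallest non-negative: 148.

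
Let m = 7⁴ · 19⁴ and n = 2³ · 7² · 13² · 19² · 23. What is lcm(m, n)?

9729960820216

max exponent per prime: 2³ · 7⁴ · 13² · 19⁴ · 23 = 9729960820216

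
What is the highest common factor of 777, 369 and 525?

3

gcd(777, 369): 777 = 2·369 + 39; 369 = 9·39 + 18; 39 = 2·18 + 3; 18 = 6·3 + 0 → 3
gcd(3, 525): 525 = 175·3 + 0 → 3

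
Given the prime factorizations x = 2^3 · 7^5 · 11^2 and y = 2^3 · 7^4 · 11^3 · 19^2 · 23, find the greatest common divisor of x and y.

2324168

min exponent per shared prime: 2^3 · 7^4 · 11^2 = 2324168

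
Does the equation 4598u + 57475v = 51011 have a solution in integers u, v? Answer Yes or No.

No

By Bézout, 4598u + 57475v = 51011 has integer solutions iff gcd(4598, 57475) | 51011.
Euclid: 57475 = 12·4598 + 2299; 4598 = 2·2299 + 0. gcd = 2299; 51011 mod 2299 = 433. No.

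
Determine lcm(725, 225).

725 = 5² · 29; 225 = 3² · 5²
max exponents: 3² · 5² · 29 = 6525

6525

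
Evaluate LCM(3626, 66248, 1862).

46572344

3626 = 2 · 7² · 37; 66248 = 2³ · 7² · 13²; 1862 = 2 · 7² · 19
lcm takes max exponent of each prime: 2³ · 7² · 13² · 19 · 37 = 46572344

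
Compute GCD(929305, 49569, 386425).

13

gcd(929305, 49569): 929305 = 18·49569 + 37063; 49569 = 1·37063 + 12506; 37063 = 2·12506 + 12051; 12506 = 1·12051 + 455; 12051 = 26·455 + 221; 455 = 2·221 + 13; 221 = 17·13 + 0 → 13
gcd(13, 386425): 386425 = 29725·13 + 0 → 13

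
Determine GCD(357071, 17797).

13

Euclid: 357071 = 20·17797 + 1131; 17797 = 15·1131 + 832; 1131 = 1·832 + 299; 832 = 2·299 + 234; 299 = 1·234 + 65; 234 = 3·65 + 39; 65 = 1·39 + 26; 39 = 1·26 + 13; 26 = 2·13 + 0. Last nonzero remainder: 13.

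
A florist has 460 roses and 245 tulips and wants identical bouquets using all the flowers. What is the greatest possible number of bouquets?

5

460 = 2² · 5 · 23
245 = 5 · 7²
Common: 5 = 5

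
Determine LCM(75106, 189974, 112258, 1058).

75106 = 2 · 17 · 47²; 189974 = 2 · 43 · 47²; 112258 = 2 · 37² · 41; 1058 = 2 · 23²
lcm takes max exponent of each prime: 2 · 17 · 23² · 37² · 41 · 43 · 47² = 95892814459478

95892814459478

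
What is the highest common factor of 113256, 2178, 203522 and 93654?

113256 = 2³ · 3² · 11² · 13; 2178 = 2 · 3² · 11²; 203522 = 2 · 11² · 29²; 93654 = 2 · 3² · 11² · 43
gcd takes min exponent of each prime: 2 · 11² = 242

242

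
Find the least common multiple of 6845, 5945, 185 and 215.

349964315

6845 = 5 · 37²; 5945 = 5 · 29 · 41; 185 = 5 · 37; 215 = 5 · 43
lcm takes max exponent of each prime: 5 · 29 · 37² · 41 · 43 = 349964315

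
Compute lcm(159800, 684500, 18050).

159800 = 2³ · 5² · 17 · 47; 684500 = 2² · 5³ · 37²; 18050 = 2 · 5² · 19²
lcm takes max exponent of each prime: 2³ · 5³ · 17 · 19² · 37² · 47 = 394872991000

394872991000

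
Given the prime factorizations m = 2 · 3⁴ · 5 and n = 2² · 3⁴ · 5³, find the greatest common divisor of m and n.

min exponent per shared prime: 2 · 3⁴ · 5 = 810

810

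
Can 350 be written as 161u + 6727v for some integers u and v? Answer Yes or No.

By Bézout, 161u + 6727v = 350 has integer solutions iff gcd(161, 6727) | 350.
Euclid: 6727 = 41·161 + 126; 161 = 1·126 + 35; 126 = 3·35 + 21; 35 = 1·21 + 14; 21 = 1·14 + 7; 14 = 2·7 + 0. gcd = 7; 350 mod 7 = 0. Yes.

Yes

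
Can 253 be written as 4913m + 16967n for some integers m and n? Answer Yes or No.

Yes

By Bézout, 4913m + 16967n = 253 has integer solutions iff gcd(4913, 16967) | 253.
Euclid: 16967 = 3·4913 + 2228; 4913 = 2·2228 + 457; 2228 = 4·457 + 400; 457 = 1·400 + 57; 400 = 7·57 + 1; 57 = 57·1 + 0. gcd = 1; 253 mod 1 = 0. Yes.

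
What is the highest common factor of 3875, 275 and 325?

3875 = 5³ · 31; 275 = 5² · 11; 325 = 5² · 13
gcd takes min exponent of each prime: 5² = 25

25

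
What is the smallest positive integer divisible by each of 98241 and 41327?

28391649

gcd first: 98241 = 2·41327 + 15587; 41327 = 2·15587 + 10153; 15587 = 1·10153 + 5434; 10153 = 1·5434 + 4719; 5434 = 1·4719 + 715; 4719 = 6·715 + 429; 715 = 1·429 + 286; 429 = 1·286 + 143; 286 = 2·143 + 0 → gcd = 143
lcm = 98241·41327/gcd = 4060005807/143 = 28391649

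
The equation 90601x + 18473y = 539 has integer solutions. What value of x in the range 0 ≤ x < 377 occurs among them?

73

gcd(90601, 18473) = 49 (Euclid: 90601 = 4·18473 + 16709; 18473 = 1·16709 + 1764; 16709 = 9·1764 + 833; 1764 = 2·833 + 98; 833 = 8·98 + 49; 98 = 2·49 + 0), and 49 | 539.
Extended Euclid: 90601·(178) + 18473·(-873) = 49. Scale by 11: x₀ = 1958.
General solution x = x₀ + 377t; reducing mod 377 gives x = 73 (and y = -358).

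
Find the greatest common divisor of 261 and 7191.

Euclid: 7191 = 27·261 + 144; 261 = 1·144 + 117; 144 = 1·117 + 27; 117 = 4·27 + 9; 27 = 3·9 + 0. Last nonzero remainder: 9.

9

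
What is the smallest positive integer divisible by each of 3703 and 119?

gcd first: 3703 = 31·119 + 14; 119 = 8·14 + 7; 14 = 2·7 + 0 → gcd = 7
lcm = 3703·119/gcd = 440657/7 = 62951

62951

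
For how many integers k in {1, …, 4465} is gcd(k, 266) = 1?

1813

266 = 2·7·19. Inclusion–exclusion on these primes:
4465 − ⌊4465/2⌋ − ⌊4465/7⌋ − ⌊4465/19⌋ + ⌊4465/14⌋ + ⌊4465/38⌋ + ⌊4465/133⌋ − ⌊4465/266⌋ = 1813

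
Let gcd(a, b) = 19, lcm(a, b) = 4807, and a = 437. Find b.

209

a·b = gcd·lcm = 19·4807 = 91333, so b = 91333/437 = 209.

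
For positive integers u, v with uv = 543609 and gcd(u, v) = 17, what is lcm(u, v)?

Since gcd(u,v)·lcm(u,v) = uv, lcm = 543609/17 = 31977.

31977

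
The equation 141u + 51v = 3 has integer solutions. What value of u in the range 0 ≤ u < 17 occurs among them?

Euclid: 141 = 2·51 + 39; 51 = 1·39 + 12; 39 = 3·12 + 3; 12 = 4·3 + 0 → gcd = 3; 3 = 3·1.
Back-substitution yields 141·(4) + 51·(-11) = 3, so one solution is u = 4·1 = 4, v = -11·1 = -11.
Solutions in u differ by 51/3 = 17; the one in [0, 17) is 4 mod 17 = 4.

4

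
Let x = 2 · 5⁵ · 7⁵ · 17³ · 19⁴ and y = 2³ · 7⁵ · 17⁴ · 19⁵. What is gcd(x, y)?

min exponent per shared prime: 2 · 7⁵ · 17³ · 19⁴ = 21521937391822

21521937391822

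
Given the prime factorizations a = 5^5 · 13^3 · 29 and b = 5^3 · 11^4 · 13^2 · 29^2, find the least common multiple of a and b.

max exponent per prime: 5^5 · 11^4 · 13^3 · 29^2 = 84536996740625

84536996740625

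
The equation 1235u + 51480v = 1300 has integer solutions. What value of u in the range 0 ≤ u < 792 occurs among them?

668

gcd(1235, 51480) = 65 (Euclid: 51480 = 41·1235 + 845; 1235 = 1·845 + 390; 845 = 2·390 + 65; 390 = 6·65 + 0), and 65 | 1300.
Extended Euclid: 1235·(-125) + 51480·(3) = 65. Scale by 20: u₀ = -2500.
General solution u = u₀ + 792t; reducing mod 792 gives u = 668 (and v = -16).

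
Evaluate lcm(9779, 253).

224917

gcd first: 9779 = 38·253 + 165; 253 = 1·165 + 88; 165 = 1·88 + 77; 88 = 1·77 + 11; 77 = 7·11 + 0 → gcd = 11
lcm = 9779·253/gcd = 2474087/11 = 224917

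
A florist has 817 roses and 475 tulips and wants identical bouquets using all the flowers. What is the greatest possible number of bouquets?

Euclid: 817 = 1·475 + 342; 475 = 1·342 + 133; 342 = 2·133 + 76; 133 = 1·76 + 57; 76 = 1·57 + 19; 57 = 3·19 + 0. Last nonzero remainder: 19.

19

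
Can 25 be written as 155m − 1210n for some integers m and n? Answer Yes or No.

gcd(155, 1210): 1210 = 7·155 + 125; 155 = 1·125 + 30; 125 = 4·30 + 5; 30 = 6·5 + 0 → 5
5 divides 25, so a solution exists.

Yes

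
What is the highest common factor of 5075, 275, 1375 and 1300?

5075 = 5² · 7 · 29; 275 = 5² · 11; 1375 = 5³ · 11; 1300 = 2² · 5² · 13
gcd takes min exponent of each prime: 5² = 25

25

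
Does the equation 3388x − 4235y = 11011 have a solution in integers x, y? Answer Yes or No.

Yes

By Bézout, 3388x − 4235y = 11011 has integer solutions iff gcd(3388, 4235) | 11011.
Euclid: 4235 = 1·3388 + 847; 3388 = 4·847 + 0. gcd = 847; 11011 mod 847 = 0. Yes.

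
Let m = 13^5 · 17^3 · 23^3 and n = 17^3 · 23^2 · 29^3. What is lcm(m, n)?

max exponent per prime: 13^5 · 17^3 · 23^3 · 29^3 = 541303739589156167

541303739589156167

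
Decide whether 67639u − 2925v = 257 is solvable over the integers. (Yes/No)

By Bézout, 67639u − 2925v = 257 has integer solutions iff gcd(67639, 2925) | 257.
Euclid: 67639 = 23·2925 + 364; 2925 = 8·364 + 13; 364 = 28·13 + 0. gcd = 13; 257 mod 13 = 10. No.

No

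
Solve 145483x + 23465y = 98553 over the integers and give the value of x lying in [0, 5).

1

gcd(145483, 23465) = 4693 (Euclid: 145483 = 6·23465 + 4693; 23465 = 5·4693 + 0), and 4693 | 98553.
Extended Euclid: 145483·(1) + 23465·(-6) = 4693. Scale by 21: x₀ = 21.
General solution x = x₀ + 5t; reducing mod 5 gives x = 1 (and y = -2).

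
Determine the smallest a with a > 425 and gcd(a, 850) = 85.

595

Multiples of 85 above 425: 85·6, 85·7, … . Need the cofactor coprime to 850/85 = 10.
Checking s = 6, 7, … the first with gcd(s, 10) = 1 is s = 7, giving 595.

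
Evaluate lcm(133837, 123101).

gcd first: 133837 = 1·123101 + 10736; 123101 = 11·10736 + 5005; 10736 = 2·5005 + 726; 5005 = 6·726 + 649; 726 = 1·649 + 77; 649 = 8·77 + 33; 77 = 2·33 + 11; 33 = 3·11 + 0 → gcd = 11
lcm = 133837·123101/gcd = 16475468537/11 = 1497769867

1497769867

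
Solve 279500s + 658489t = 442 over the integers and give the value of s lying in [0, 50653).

Euclid: 658489 = 2·279500 + 99489; 279500 = 2·99489 + 80522; 99489 = 1·80522 + 18967; 80522 = 4·18967 + 4654; 18967 = 4·4654 + 351; 4654 = 13·351 + 91; 351 = 3·91 + 78; 91 = 1·78 + 13; 78 = 6·13 + 0 → gcd = 13; 442 = 13·34.
Back-substitution yields 279500·(7499) + 658489·(-3183) = 13, so one solution is s = 7499·34 = 254966, t = -3183·34 = -108222.
Solutions in s differ by 658489/13 = 50653; the one in [0, 50653) is 254966 mod 50653 = 1701.

1701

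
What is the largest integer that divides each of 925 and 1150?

925 = 5² · 37
1150 = 2 · 5² · 23
Common: 5² = 25

25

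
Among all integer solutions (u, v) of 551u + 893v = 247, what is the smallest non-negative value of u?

Reduce mod 893: 551u ≡ 247 (mod 893). With g = gcd(551, 893) = 19 dividing 247, divide through: 29u ≡ 13 (mod 47).
Since gcd(29, 47) = 1, u ≡ 13·(29)⁻¹ ≡ 28 (mod 47). Smallest non-negative: 28.

28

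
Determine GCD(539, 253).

11

539 = 7² · 11
253 = 11 · 23
Common: 11 = 11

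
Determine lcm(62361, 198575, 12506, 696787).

62361 = 3² · 13² · 41; 198575 = 5² · 13² · 47; 12506 = 2 · 13² · 37; 696787 = 7 · 13² · 19 · 31
lcm takes max exponent of each prime: 2 · 3² · 5² · 7 · 13² · 19 · 31 · 37 · 41 · 47 = 22356097340850

22356097340850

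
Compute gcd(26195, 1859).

Euclid: 26195 = 14·1859 + 169; 1859 = 11·169 + 0. Last nonzero remainder: 169.

169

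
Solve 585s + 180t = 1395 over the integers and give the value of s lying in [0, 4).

3

Euclid: 585 = 3·180 + 45; 180 = 4·45 + 0 → gcd = 45; 1395 = 45·31.
Back-substitution yields 585·(1) + 180·(-3) = 45, so one solution is s = 1·31 = 31, t = -3·31 = -93.
Solutions in s differ by 180/45 = 4; the one in [0, 4) is 31 mod 4 = 3.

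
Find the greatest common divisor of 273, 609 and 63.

21

gcd(273, 609): 609 = 2·273 + 63; 273 = 4·63 + 21; 63 = 3·21 + 0 → 21
gcd(21, 63): 63 = 3·21 + 0 → 21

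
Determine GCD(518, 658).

14

Euclid: 658 = 1·518 + 140; 518 = 3·140 + 98; 140 = 1·98 + 42; 98 = 2·42 + 14; 42 = 3·14 + 0. Last nonzero remainder: 14.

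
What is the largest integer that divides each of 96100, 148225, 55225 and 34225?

25

gcd(96100, 148225): 148225 = 1·96100 + 52125; 96100 = 1·52125 + 43975; 52125 = 1·43975 + 8150; 43975 = 5·8150 + 3225; 8150 = 2·3225 + 1700; 3225 = 1·1700 + 1525; 1700 = 1·1525 + 175; 1525 = 8·175 + 125; 175 = 1·125 + 50; 125 = 2·50 + 25; 50 = 2·25 + 0 → 25
gcd(25, 55225): 55225 = 2209·25 + 0 → 25
gcd(25, 34225): 34225 = 1369·25 + 0 → 25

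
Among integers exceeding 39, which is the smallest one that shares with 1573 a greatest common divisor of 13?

52

Multiples of 13 above 39: 13·4, 13·5, … . Need the cofactor coprime to 1573/13 = 121.
Checking s = 4, 5, … the first with gcd(s, 121) = 1 is s = 4, giving 52.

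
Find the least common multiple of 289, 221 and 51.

11271

289 = 17²; 221 = 13 · 17; 51 = 3 · 17
lcm takes max exponent of each prime: 3 · 13 · 17² = 11271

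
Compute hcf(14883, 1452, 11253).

363

gcd(14883, 1452): 14883 = 10·1452 + 363; 1452 = 4·363 + 0 → 363
gcd(363, 11253): 11253 = 31·363 + 0 → 363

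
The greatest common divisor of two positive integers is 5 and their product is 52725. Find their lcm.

Since gcd(p,q)·lcm(p,q) = pq, lcm = 52725/5 = 10545.

10545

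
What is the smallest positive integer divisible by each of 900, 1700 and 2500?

900 = 2² · 3² · 5²; 1700 = 2² · 5² · 17; 2500 = 2² · 5⁴
lcm takes max exponent of each prime: 2² · 3² · 5⁴ · 17 = 382500

382500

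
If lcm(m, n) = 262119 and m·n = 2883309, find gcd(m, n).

11

gcd·lcm = product, so gcd = 2883309/262119 = 11.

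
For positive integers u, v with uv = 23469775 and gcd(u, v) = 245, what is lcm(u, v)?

95795

gcd·lcm = product, so lcm = 23469775/245 = 95795.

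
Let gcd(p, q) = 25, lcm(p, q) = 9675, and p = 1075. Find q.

p·q = gcd·lcm = 25·9675 = 241875, so q = 241875/1075 = 225.

225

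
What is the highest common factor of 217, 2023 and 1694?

7

gcd(217, 2023): 2023 = 9·217 + 70; 217 = 3·70 + 7; 70 = 10·7 + 0 → 7
gcd(7, 1694): 1694 = 242·7 + 0 → 7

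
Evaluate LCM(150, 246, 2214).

lcm(150, 246) = 150·246/gcd = 36900/6 = 6150
lcm(6150, 2214) = 6150·2214/gcd = 13616100/246 = 55350

55350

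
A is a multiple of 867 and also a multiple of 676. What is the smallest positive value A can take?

586092

gcd first: 867 = 1·676 + 191; 676 = 3·191 + 103; 191 = 1·103 + 88; 103 = 1·88 + 15; 88 = 5·15 + 13; 15 = 1·13 + 2; 13 = 6·2 + 1; 2 = 2·1 + 0 → gcd = 1
lcm = 867·676/gcd = 586092/1 = 586092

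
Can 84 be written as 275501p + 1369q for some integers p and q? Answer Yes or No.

By Bézout, 275501p + 1369q = 84 has integer solutions iff gcd(275501, 1369) | 84.
Euclid: 275501 = 201·1369 + 332; 1369 = 4·332 + 41; 332 = 8·41 + 4; 41 = 10·4 + 1; 4 = 4·1 + 0. gcd = 1; 84 mod 1 = 0. Yes.

Yes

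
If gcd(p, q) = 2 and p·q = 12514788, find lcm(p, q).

6257394

For any two positive integers, gcd × lcm equals their product. Hence lcm = 12514788 / 2 = 6257394.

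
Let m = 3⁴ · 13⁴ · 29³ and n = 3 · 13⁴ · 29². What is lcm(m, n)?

56422512549

max exponent per prime: 3⁴ · 13⁴ · 29³ = 56422512549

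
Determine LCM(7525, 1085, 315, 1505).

7525 = 5² · 7 · 43; 1085 = 5 · 7 · 31; 315 = 3² · 5 · 7; 1505 = 5 · 7 · 43
lcm takes max exponent of each prime: 3² · 5² · 7 · 31 · 43 = 2099475

2099475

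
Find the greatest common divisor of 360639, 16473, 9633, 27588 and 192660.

360639 = 3³ · 19² · 37; 16473 = 3 · 17² · 19; 9633 = 3 · 13² · 19; 27588 = 2² · 3 · 11² · 19; 192660 = 2² · 3 · 5 · 13² · 19
gcd takes min exponent of each prime: 3 · 19 = 57

57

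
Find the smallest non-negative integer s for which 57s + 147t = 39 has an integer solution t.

Reduce mod 147: 57s ≡ 39 (mod 147). With g = gcd(57, 147) = 3 dividing 39, divide through: 19s ≡ 13 (mod 49).
Since gcd(19, 49) = 1, s ≡ 13·(19)⁻¹ ≡ 11 (mod 49). Smallest non-negative: 11.

11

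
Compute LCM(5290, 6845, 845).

lcm(5290, 6845) = 5290·6845/gcd = 36210050/5 = 7242010
lcm(7242010, 845) = 7242010·845/gcd = 6119498450/5 = 1223899690

1223899690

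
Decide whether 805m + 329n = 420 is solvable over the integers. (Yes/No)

By Bézout, 805m + 329n = 420 has integer solutions iff gcd(805, 329) | 420.
Euclid: 805 = 2·329 + 147; 329 = 2·147 + 35; 147 = 4·35 + 7; 35 = 5·7 + 0. gcd = 7; 420 mod 7 = 0. Yes.

Yes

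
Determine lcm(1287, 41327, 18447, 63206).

415832274

1287 = 3² · 11 · 13; 41327 = 11 · 13 · 17²; 18447 = 3 · 11 · 13 · 43; 63206 = 2 · 11 · 13² · 17
lcm takes max exponent of each prime: 2 · 3² · 11 · 13² · 17² · 43 = 415832274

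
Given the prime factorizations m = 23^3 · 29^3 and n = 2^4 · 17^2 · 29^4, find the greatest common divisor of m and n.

24389

min exponent per shared prime: 29^3 = 24389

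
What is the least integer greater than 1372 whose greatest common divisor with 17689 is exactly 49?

1421

17689 = 49·361. Any a with gcd(a, 17689) = 49 is a multiple of 49, say 49s, with s coprime to 361.
Need s > 1372/49, so s ≥ 29. First s ≥ 29 with gcd(s, 361) = 1 is s = 29. Thus a = 49·29 = 1421.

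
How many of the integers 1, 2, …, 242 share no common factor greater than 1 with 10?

10 = 2·5. Inclusion–exclusion on these primes:
242 − ⌊242/2⌋ − ⌊242/5⌋ + ⌊242/10⌋ = 97

97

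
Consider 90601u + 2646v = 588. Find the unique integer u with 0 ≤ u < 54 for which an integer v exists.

Reduce mod 2646: 90601u ≡ 588 (mod 2646). With g = gcd(90601, 2646) = 49 dividing 588, divide through: 1849u ≡ 12 (mod 54).
Since gcd(1849, 54) = 1, u ≡ 12·(1849)⁻¹ ≡ 30 (mod 54). Smallest non-negative: 30.

30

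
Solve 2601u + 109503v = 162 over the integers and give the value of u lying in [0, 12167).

Reduce mod 109503: 2601u ≡ 162 (mod 109503). With g = gcd(2601, 109503) = 9 dividing 162, divide through: 289u ≡ 18 (mod 12167).
Since gcd(289, 12167) = 1, u ≡ 18·(289)⁻¹ ≡ 4589 (mod 12167). Smallest non-negative: 4589.

4589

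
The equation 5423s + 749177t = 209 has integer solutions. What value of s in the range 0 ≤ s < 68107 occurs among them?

2763

Reduce mod 749177: 5423s ≡ 209 (mod 749177). With g = gcd(5423, 749177) = 11 dividing 209, divide through: 493s ≡ 19 (mod 68107).
Since gcd(493, 68107) = 1, s ≡ 19·(493)⁻¹ ≡ 2763 (mod 68107). Smallest non-negative: 2763.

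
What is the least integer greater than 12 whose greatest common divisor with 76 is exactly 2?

Multiples of 2 above 12: 2·7, 2·8, … . Need the cofactor coprime to 76/2 = 38.
Checking s = 7, 8, … the first with gcd(s, 38) = 1 is s = 7, giving 14.

14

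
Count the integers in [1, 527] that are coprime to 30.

30 = 2·3·5. Inclusion–exclusion on these primes:
527 − ⌊527/2⌋ − ⌊527/3⌋ − ⌊527/5⌋ + ⌊527/6⌋ + ⌊527/10⌋ + ⌊527/15⌋ − ⌊527/30⌋ = 141

141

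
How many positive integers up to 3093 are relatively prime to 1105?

Prime factors of 1105: 5, 13, 17. Count integers ≤ 3093 divisible by none of them.
By inclusion–exclusion: 3093 − ⌊3093/5⌋ − ⌊3093/13⌋ − ⌊3093/17⌋ + ⌊3093/65⌋ + ⌊3093/85⌋ + ⌊3093/221⌋ − ⌊3093/1105⌋ = 2151.

2151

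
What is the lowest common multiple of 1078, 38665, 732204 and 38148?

36446124066660

1078 = 2 · 7² · 11; 38665 = 5 · 11 · 19 · 37; 732204 = 2² · 3² · 11 · 43²; 38148 = 2² · 3 · 11 · 17²
lcm takes max exponent of each prime: 2² · 3² · 5 · 7² · 11 · 17² · 19 · 37 · 43² = 36446124066660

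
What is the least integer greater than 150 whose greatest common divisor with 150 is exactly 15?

165

150 = 15·10. Any m with gcd(m, 150) = 15 is a multiple of 15, say 15s, with s coprime to 10.
Need s > 150/15, so s ≥ 11. First s ≥ 11 with gcd(s, 10) = 1 is s = 11. Thus m = 15·11 = 165.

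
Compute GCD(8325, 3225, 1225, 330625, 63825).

25

8325 = 3² · 5² · 37; 3225 = 3 · 5² · 43; 1225 = 5² · 7²; 330625 = 5⁴ · 23²; 63825 = 3 · 5² · 23 · 37
gcd takes min exponent of each prime: 5² = 25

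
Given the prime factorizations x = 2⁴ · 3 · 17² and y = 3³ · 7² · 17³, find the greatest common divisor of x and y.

min exponent per shared prime: 3 · 17² = 867

867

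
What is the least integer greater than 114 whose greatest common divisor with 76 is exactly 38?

190

76 = 38·2. Any x with gcd(x, 76) = 38 is a multiple of 38, say 38s, with s coprime to 2.
Need s > 114/38, so s ≥ 4. First s ≥ 4 with gcd(s, 2) = 1 is s = 5. Thus x = 38·5 = 190.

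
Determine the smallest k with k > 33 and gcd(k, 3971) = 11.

Multiples of 11 above 33: 11·4, 11·5, … . Need the cofactor coprime to 3971/11 = 361.
Checking s = 4, 5, … the first with gcd(s, 361) = 1 is s = 4, giving 44.

44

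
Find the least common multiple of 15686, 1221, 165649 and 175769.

11323461177138

15686 = 2 · 11 · 23 · 31; 1221 = 3 · 11 · 37; 165649 = 11² · 37²; 175769 = 11 · 19 · 29²
lcm takes max exponent of each prime: 2 · 3 · 11² · 19 · 23 · 29² · 31 · 37² = 11323461177138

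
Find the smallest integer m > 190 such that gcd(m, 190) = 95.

285

190 = 95·2. Any m with gcd(m, 190) = 95 is a multiple of 95, say 95s, with s coprime to 2.
Need s > 190/95, so s ≥ 3. First s ≥ 3 with gcd(s, 2) = 1 is s = 3. Thus m = 95·3 = 285.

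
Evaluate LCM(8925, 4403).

8925 = 3 · 5² · 7 · 17; 4403 = 7 · 17 · 37
max exponents: 3 · 5² · 7 · 17 · 37 = 330225

330225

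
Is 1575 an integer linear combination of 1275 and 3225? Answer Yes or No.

By Bézout, 1275u − 3225v = 1575 has integer solutions iff gcd(1275, 3225) | 1575.
Euclid: 3225 = 2·1275 + 675; 1275 = 1·675 + 600; 675 = 1·600 + 75; 600 = 8·75 + 0. gcd = 75; 1575 mod 75 = 0. Yes.

Yes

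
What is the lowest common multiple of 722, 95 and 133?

25270

722 = 2 · 19²; 95 = 5 · 19; 133 = 7 · 19
lcm takes max exponent of each prime: 2 · 5 · 7 · 19² = 25270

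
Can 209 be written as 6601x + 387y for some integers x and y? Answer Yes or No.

gcd(6601, 387): 6601 = 17·387 + 22; 387 = 17·22 + 13; 22 = 1·13 + 9; 13 = 1·9 + 4; 9 = 2·4 + 1; 4 = 4·1 + 0 → 1
1 divides 209, so a solution exists.

Yes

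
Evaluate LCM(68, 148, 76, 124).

1481924

68 = 2² · 17; 148 = 2² · 37; 76 = 2² · 19; 124 = 2² · 31
lcm takes max exponent of each prime: 2² · 17 · 19 · 31 · 37 = 1481924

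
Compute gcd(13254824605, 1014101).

Euclid: 13254824605 = 13070·1014101 + 524535; 1014101 = 1·524535 + 489566; 524535 = 1·489566 + 34969; 489566 = 14·34969 + 0. Last nonzero remainder: 34969.

34969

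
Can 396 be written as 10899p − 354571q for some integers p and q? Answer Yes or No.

By Bézout, 10899p − 354571q = 396 has integer solutions iff gcd(10899, 354571) | 396.
Euclid: 354571 = 32·10899 + 5803; 10899 = 1·5803 + 5096; 5803 = 1·5096 + 707; 5096 = 7·707 + 147; 707 = 4·147 + 119; 147 = 1·119 + 28; 119 = 4·28 + 7; 28 = 4·7 + 0. gcd = 7; 396 mod 7 = 4. No.

No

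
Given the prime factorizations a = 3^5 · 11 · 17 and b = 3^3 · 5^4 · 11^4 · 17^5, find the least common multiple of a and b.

3157196687431875

max exponent per prime: 3^5 · 5^4 · 11^4 · 17^5 = 3157196687431875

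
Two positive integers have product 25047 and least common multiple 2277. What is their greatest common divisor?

11

gcd·lcm = product, so gcd = 25047/2277 = 11.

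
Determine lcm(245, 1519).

7595

gcd first: 1519 = 6·245 + 49; 245 = 5·49 + 0 → gcd = 49
lcm = 245·1519/gcd = 372155/49 = 7595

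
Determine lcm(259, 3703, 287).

lcm(259, 3703) = 259·3703/gcd = 959077/7 = 137011
lcm(137011, 287) = 137011·287/gcd = 39322157/7 = 5617451

5617451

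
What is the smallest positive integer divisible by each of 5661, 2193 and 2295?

3651345

lcm(5661, 2193) = 5661·2193/gcd = 12414573/51 = 243423
lcm(243423, 2295) = 243423·2295/gcd = 558655785/153 = 3651345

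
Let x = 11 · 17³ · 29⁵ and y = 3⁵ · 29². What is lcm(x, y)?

max exponent per prime: 3⁵ · 11 · 17³ · 29⁵ = 269361618173901

269361618173901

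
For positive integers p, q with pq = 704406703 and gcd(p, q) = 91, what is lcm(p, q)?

7740733

For any two positive integers, gcd × lcm equals their product. Hence lcm = 704406703 / 91 = 7740733.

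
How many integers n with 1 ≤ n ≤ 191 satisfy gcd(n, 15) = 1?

Prime factors of 15: 3, 5. Count integers ≤ 191 divisible by none of them.
By inclusion–exclusion: 191 − ⌊191/3⌋ − ⌊191/5⌋ + ⌊191/15⌋ = 102.

102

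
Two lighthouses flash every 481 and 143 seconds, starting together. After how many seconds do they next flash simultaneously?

5291

481 = 13 · 37; 143 = 11 · 13
max exponents: 11 · 13 · 37 = 5291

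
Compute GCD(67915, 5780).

1445

67915 = 5 · 17² · 47
5780 = 2² · 5 · 17²
Common: 5 · 17² = 1445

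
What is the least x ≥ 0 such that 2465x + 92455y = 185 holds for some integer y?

Euclid: 92455 = 37·2465 + 1250; 2465 = 1·1250 + 1215; 1250 = 1·1215 + 35; 1215 = 34·35 + 25; 35 = 1·25 + 10; 25 = 2·10 + 5; 10 = 2·5 + 0 → gcd = 5; 185 = 5·37.
Back-substitution yields 2465·(7914) + 92455·(-211) = 5, so one solution is x = 7914·37 = 292818, y = -211·37 = -7807.
Solutions in x differ by 92455/5 = 18491; the one in [0, 18491) is 292818 mod 18491 = 15453.

15453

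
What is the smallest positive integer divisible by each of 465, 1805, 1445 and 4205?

465 = 3 · 5 · 31; 1805 = 5 · 19²; 1445 = 5 · 17²; 4205 = 5 · 29²
lcm takes max exponent of each prime: 3 · 5 · 17² · 19² · 29² · 31 = 40799420385

40799420385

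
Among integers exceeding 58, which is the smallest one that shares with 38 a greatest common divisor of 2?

60

gcd(x, 38) = 2 forces 2 | x; write x = 2s. Then gcd(2s, 2·19) = 2·gcd(s, 19), so need gcd(s, 19) = 1.
2s > 58 gives s ≥ 30. The least s ≥ 30 coprime to 19 is 30, so x = 2·30 = 60.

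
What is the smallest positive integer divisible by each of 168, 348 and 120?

24360

lcm(168, 348) = 168·348/gcd = 58464/12 = 4872
lcm(4872, 120) = 4872·120/gcd = 584640/24 = 24360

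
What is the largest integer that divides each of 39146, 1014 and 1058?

2

39146 = 2 · 23² · 37; 1014 = 2 · 3 · 13²; 1058 = 2 · 23²
gcd takes min exponent of each prime: 2 = 2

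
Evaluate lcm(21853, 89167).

gcd first: 89167 = 4·21853 + 1755; 21853 = 12·1755 + 793; 1755 = 2·793 + 169; 793 = 4·169 + 117; 169 = 1·117 + 52; 117 = 2·52 + 13; 52 = 4·13 + 0 → gcd = 13
lcm = 21853·89167/gcd = 1948566451/13 = 149889727

149889727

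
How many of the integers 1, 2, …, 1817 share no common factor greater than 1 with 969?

1081

969 = 3·17·19. Inclusion–exclusion on these primes:
1817 − ⌊1817/3⌋ − ⌊1817/17⌋ − ⌊1817/19⌋ + ⌊1817/51⌋ + ⌊1817/57⌋ + ⌊1817/323⌋ − ⌊1817/969⌋ = 1081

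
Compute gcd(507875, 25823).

Euclid: 507875 = 19·25823 + 17238; 25823 = 1·17238 + 8585; 17238 = 2·8585 + 68; 8585 = 126·68 + 17; 68 = 4·17 + 0. Last nonzero remainder: 17.

17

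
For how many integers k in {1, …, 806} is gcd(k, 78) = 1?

248

Prime factors of 78: 2, 3, 13. Count integers ≤ 806 divisible by none of them.
By inclusion–exclusion: 806 − ⌊806/2⌋ − ⌊806/3⌋ − ⌊806/13⌋ + ⌊806/6⌋ + ⌊806/26⌋ + ⌊806/39⌋ − ⌊806/78⌋ = 248.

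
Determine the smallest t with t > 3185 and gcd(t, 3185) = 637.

gcd(t, 3185) = 637 forces 637 | t; write t = 637s. Then gcd(637s, 637·5) = 637·gcd(s, 5), so need gcd(s, 5) = 1.
637s > 3185 gives s ≥ 6. The least s ≥ 6 coprime to 5 is 6, so t = 637·6 = 3822.

3822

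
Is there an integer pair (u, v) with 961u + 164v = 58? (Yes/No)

Yes

By Bézout, 961u + 164v = 58 has integer solutions iff gcd(961, 164) | 58.
Euclid: 961 = 5·164 + 141; 164 = 1·141 + 23; 141 = 6·23 + 3; 23 = 7·3 + 2; 3 = 1·2 + 1; 2 = 2·1 + 0. gcd = 1; 58 mod 1 = 0. Yes.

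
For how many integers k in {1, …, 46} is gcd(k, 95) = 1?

35

Prime factors of 95: 5, 19. Count integers ≤ 46 divisible by none of them.
By inclusion–exclusion: 46 − ⌊46/5⌋ − ⌊46/19⌋ + ⌊46/95⌋ = 35.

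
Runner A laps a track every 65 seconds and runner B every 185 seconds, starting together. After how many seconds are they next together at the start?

2405

gcd first: 185 = 2·65 + 55; 65 = 1·55 + 10; 55 = 5·10 + 5; 10 = 2·5 + 0 → gcd = 5
lcm = 65·185/gcd = 12025/5 = 2405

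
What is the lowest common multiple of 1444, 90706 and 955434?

86663596404

lcm(1444, 90706) = 1444·90706/gcd = 130979464/38 = 3446828
lcm(3446828, 955434) = 3446828·955434/gcd = 3293216663352/38 = 86663596404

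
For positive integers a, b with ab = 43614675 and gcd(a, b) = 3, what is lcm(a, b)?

Since gcd(a,b)·lcm(a,b) = ab, lcm = 43614675/3 = 14538225.

14538225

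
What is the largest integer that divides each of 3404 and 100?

3404 = 2² · 23 · 37
100 = 2² · 5²
Common: 2² = 4

4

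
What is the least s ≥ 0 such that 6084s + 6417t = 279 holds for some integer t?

558

Reduce mod 6417: 6084s ≡ 279 (mod 6417). With g = gcd(6084, 6417) = 9 dividing 279, divide through: 676s ≡ 31 (mod 713).
Since gcd(676, 713) = 1, s ≡ 31·(676)⁻¹ ≡ 558 (mod 713). Smallest non-negative: 558.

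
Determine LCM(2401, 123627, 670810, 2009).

3400139342670

2401 = 7⁴; 123627 = 3 · 7² · 29²; 670810 = 2 · 5 · 7² · 37²; 2009 = 7² · 41
lcm takes max exponent of each prime: 2 · 3 · 5 · 7⁴ · 29² · 37² · 41 = 3400139342670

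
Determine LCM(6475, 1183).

1094275

6475 = 5² · 7 · 37; 1183 = 7 · 13²
max exponents: 5² · 7 · 13² · 37 = 1094275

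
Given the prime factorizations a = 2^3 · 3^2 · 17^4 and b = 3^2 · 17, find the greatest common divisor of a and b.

min exponent per shared prime: 3^2 · 17 = 153

153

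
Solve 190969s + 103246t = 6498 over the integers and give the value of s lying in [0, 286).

106

Reduce mod 103246: 190969s ≡ 6498 (mod 103246). With g = gcd(190969, 103246) = 361 dividing 6498, divide through: 529s ≡ 18 (mod 286).
Since gcd(529, 286) = 1, s ≡ 18·(529)⁻¹ ≡ 106 (mod 286). Smallest non-negative: 106.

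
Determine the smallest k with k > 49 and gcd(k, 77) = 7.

gcd(k, 77) = 7 forces 7 | k; write k = 7s. Then gcd(7s, 7·11) = 7·gcd(s, 11), so need gcd(s, 11) = 1.
7s > 49 gives s ≥ 8. The least s ≥ 8 coprime to 11 is 8, so k = 7·8 = 56.

56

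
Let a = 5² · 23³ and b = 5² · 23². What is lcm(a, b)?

max exponent per prime: 5² · 23³ = 304175

304175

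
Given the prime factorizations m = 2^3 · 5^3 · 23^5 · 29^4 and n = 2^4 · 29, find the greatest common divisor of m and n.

min exponent per shared prime: 2^3 · 29 = 232

232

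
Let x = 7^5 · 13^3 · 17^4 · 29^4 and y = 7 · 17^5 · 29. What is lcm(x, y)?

max exponent per prime: 7^5 · 13^3 · 17^5 · 29^4 = 37081462586322269843

37081462586322269843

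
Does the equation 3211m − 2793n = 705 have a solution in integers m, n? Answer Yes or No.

gcd(3211, 2793): 3211 = 1·2793 + 418; 2793 = 6·418 + 285; 418 = 1·285 + 133; 285 = 2·133 + 19; 133 = 7·19 + 0 → 19
19 does not divide 705, so a solution does not exist.

No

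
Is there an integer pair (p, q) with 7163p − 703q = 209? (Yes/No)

Yes

gcd(7163, 703): 7163 = 10·703 + 133; 703 = 5·133 + 38; 133 = 3·38 + 19; 38 = 2·19 + 0 → 19
19 divides 209, so a solution exists.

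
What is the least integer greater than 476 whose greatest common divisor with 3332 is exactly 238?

714

gcd(m, 3332) = 238 forces 238 | m; write m = 238s. Then gcd(238s, 238·14) = 238·gcd(s, 14), so need gcd(s, 14) = 1.
238s > 476 gives s ≥ 3. The least s ≥ 3 coprime to 14 is 3, so m = 238·3 = 714.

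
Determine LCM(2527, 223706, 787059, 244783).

16711817944363542

lcm(2527, 223706) = 2527·223706/gcd = 565305062/133 = 4250414
lcm(4250414, 787059) = 4250414·787059/gcd = 3345326592426/7 = 477903798918
lcm(477903798918, 244783) = 477903798918·244783/gcd = 116982725610544794/7 = 16711817944363542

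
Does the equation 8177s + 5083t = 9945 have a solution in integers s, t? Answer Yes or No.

By Bézout, 8177s + 5083t = 9945 has integer solutions iff gcd(8177, 5083) | 9945.
Euclid: 8177 = 1·5083 + 3094; 5083 = 1·3094 + 1989; 3094 = 1·1989 + 1105; 1989 = 1·1105 + 884; 1105 = 1·884 + 221; 884 = 4·221 + 0. gcd = 221; 9945 mod 221 = 0. Yes.

Yes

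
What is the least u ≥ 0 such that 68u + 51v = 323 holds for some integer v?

Reduce mod 51: 68u ≡ 323 (mod 51). With g = gcd(68, 51) = 17 dividing 323, divide through: 4u ≡ 19 (mod 3).
Since gcd(4, 3) = 1, u ≡ 19·(4)⁻¹ ≡ 1 (mod 3). Smallest non-negative: 1.

1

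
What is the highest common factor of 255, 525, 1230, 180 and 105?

15

gcd(255, 525): 525 = 2·255 + 15; 255 = 17·15 + 0 → 15
gcd(15, 1230): 1230 = 82·15 + 0 → 15
gcd(15, 180): 180 = 12·15 + 0 → 15
gcd(15, 105): 105 = 7·15 + 0 → 15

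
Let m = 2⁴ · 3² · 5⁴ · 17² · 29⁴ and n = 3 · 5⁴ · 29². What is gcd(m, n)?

min exponent per shared prime: 3 · 5⁴ · 29² = 1576875

1576875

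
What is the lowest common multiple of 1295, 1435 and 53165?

1295 = 5 · 7 · 37; 1435 = 5 · 7 · 41; 53165 = 5 · 7³ · 31
lcm takes max exponent of each prime: 5 · 7³ · 31 · 37 · 41 = 80651305

80651305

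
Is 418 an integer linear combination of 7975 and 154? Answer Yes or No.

Yes

By Bézout, 7975m + 154n = 418 has integer solutions iff gcd(7975, 154) | 418.
Euclid: 7975 = 51·154 + 121; 154 = 1·121 + 33; 121 = 3·33 + 22; 33 = 1·22 + 11; 22 = 2·11 + 0. gcd = 11; 418 mod 11 = 0. Yes.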